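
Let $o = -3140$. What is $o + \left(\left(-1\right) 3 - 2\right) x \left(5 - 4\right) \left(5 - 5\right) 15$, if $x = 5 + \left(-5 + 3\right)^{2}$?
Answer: $-3140$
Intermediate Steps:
$x = 9$ ($x = 5 + \left(-2\right)^{2} = 5 + 4 = 9$)
$o + \left(\left(-1\right) 3 - 2\right) x \left(5 - 4\right) \left(5 - 5\right) 15 = -3140 + \left(\left(-1\right) 3 - 2\right) 9 \left(5 - 4\right) \left(5 - 5\right) 15 = -3140 + \left(-3 - 2\right) 9 \cdot 1 \cdot 0 \cdot 15 = -3140 + \left(-5\right) 9 \cdot 0 \cdot 15 = -3140 + \left(-45\right) 0 \cdot 15 = -3140 + 0 \cdot 15 = -3140 + 0 = -3140$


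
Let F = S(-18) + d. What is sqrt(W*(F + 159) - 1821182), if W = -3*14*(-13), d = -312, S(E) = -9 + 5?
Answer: 2*I*sqrt(476726) ≈ 1380.9*I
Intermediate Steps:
S(E) = -4
F = -316 (F = -4 - 312 = -316)
W = 546 (W = -42*(-13) = 546)
sqrt(W*(F + 159) - 1821182) = sqrt(546*(-316 + 159) - 1821182) = sqrt(546*(-157) - 1821182) = sqrt(-85722 - 1821182) = sqrt(-1906904) = 2*I*sqrt(476726)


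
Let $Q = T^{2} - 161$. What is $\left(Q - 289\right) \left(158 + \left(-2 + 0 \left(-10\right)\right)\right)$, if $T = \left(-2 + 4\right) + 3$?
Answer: $-66300$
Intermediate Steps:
$T = 5$ ($T = 2 + 3 = 5$)
$Q = -136$ ($Q = 5^{2} - 161 = 25 - 161 = -136$)
$\left(Q - 289\right) \left(158 + \left(-2 + 0 \left(-10\right)\right)\right) = \left(-136 - 289\right) \left(158 + \left(-2 + 0 \left(-10\right)\right)\right) = - 425 \left(158 + \left(-2 + 0\right)\right) = - 425 \left(158 - 2\right) = \left(-425\right) 156 = -66300$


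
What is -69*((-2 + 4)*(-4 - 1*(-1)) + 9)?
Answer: -207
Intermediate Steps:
-69*((-2 + 4)*(-4 - 1*(-1)) + 9) = -69*(2*(-4 + 1) + 9) = -69*(2*(-3) + 9) = -69*(-6 + 9) = -69*3 = -207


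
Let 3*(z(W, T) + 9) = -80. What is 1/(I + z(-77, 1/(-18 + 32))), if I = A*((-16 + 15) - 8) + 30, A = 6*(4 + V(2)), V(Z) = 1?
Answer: -3/827 ≈ -0.0036276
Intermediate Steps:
z(W, T) = -107/3 (z(W, T) = -9 + (⅓)*(-80) = -9 - 80/3 = -107/3)
A = 30 (A = 6*(4 + 1) = 6*5 = 30)
I = -240 (I = 30*((-16 + 15) - 8) + 30 = 30*(-1 - 8) + 30 = 30*(-9) + 30 = -270 + 30 = -240)
1/(I + z(-77, 1/(-18 + 32))) = 1/(-240 - 107/3) = 1/(-827/3) = -3/827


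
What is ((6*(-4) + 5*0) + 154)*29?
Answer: 3770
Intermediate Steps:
((6*(-4) + 5*0) + 154)*29 = ((-24 + 0) + 154)*29 = (-24 + 154)*29 = 130*29 = 3770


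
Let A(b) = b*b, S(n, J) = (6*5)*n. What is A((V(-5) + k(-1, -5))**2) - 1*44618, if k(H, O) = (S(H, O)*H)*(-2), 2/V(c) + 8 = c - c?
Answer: 3361980353/256 ≈ 1.3133e+7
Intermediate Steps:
S(n, J) = 30*n
V(c) = -1/4 (V(c) = 2/(-8 + (c - c)) = 2/(-8 + 0) = 2/(-8) = 2*(-1/8) = -1/4)
k(H, O) = -60*H**2 (k(H, O) = ((30*H)*H)*(-2) = (30*H**2)*(-2) = -60*H**2)
A(b) = b**2
A((V(-5) + k(-1, -5))**2) - 1*44618 = ((-1/4 - 60*(-1)**2)**2)**2 - 1*44618 = ((-1/4 - 60*1)**2)**2 - 44618 = ((-1/4 - 60)**2)**2 - 44618 = ((-241/4)**2)**2 - 44618 = (58081/16)**2 - 44618 = 3373402561/256 - 44618 = 3361980353/256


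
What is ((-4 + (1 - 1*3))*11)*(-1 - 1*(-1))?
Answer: 0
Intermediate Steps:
((-4 + (1 - 1*3))*11)*(-1 - 1*(-1)) = ((-4 + (1 - 3))*11)*(-1 + 1) = ((-4 - 2)*11)*0 = -6*11*0 = -66*0 = 0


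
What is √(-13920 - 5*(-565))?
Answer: I*√11095 ≈ 105.33*I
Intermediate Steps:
√(-13920 - 5*(-565)) = √(-13920 + 2825) = √(-11095) = I*√11095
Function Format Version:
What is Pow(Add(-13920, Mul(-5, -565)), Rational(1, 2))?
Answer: Mul(I, Pow(11095, Rational(1, 2))) ≈ Mul(105.33, I)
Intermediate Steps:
Pow(Add(-13920, Mul(-5, -565)), Rational(1, 2)) = Pow(Add(-13920, 2825), Rational(1, 2)) = Pow(-11095, Rational(1, 2)) = Mul(I, Pow(11095, Rational(1, 2)))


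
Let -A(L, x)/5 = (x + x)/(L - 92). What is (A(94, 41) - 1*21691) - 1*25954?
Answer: -47850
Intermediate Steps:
A(L, x) = -10*x/(-92 + L) (A(L, x) = -5*(x + x)/(L - 92) = -5*2*x/(-92 + L) = -10*x/(-92 + L))
(A(94, 41) - 1*21691) - 1*25954 = (-10*41/(-92 + 94) - 1*21691) - 1*25954 = (-10*41/2 - 21691) - 25954 = (-10*41*½ - 21691) - 25954 = (-205 - 21691) - 25954 = -21896 - 25954 = -47850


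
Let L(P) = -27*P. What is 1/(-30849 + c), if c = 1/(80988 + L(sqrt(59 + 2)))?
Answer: -202338951081087/6241954299402054052 - 27*sqrt(61)/6241954299402054052 ≈ -3.2416e-5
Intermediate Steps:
c = 1/(80988 - 27*sqrt(61)) (c = 1/(80988 - 27*sqrt(59 + 2)) = 1/(80988 - 27*sqrt(61)) ≈ 1.2380e-5)
1/(-30849 + c) = 1/(-30849 + (26996/2186337225 + 3*sqrt(61)/728779075)) = 1/(-67446317027029/2186337225 + 3*sqrt(61)/728779075)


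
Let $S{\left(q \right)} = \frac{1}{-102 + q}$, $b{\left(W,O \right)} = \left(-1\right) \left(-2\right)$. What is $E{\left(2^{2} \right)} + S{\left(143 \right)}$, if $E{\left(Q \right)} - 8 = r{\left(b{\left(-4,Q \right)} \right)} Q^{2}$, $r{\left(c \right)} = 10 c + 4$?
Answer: $\frac{16073}{41} \approx 392.02$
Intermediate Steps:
$b{\left(W,O \right)} = 2$
$r{\left(c \right)} = 4 + 10 c$
$E{\left(Q \right)} = 8 + 24 Q^{2}$ ($E{\left(Q \right)} = 8 + \left(4 + 10 \cdot 2\right) Q^{2} = 8 + \left(4 + 20\right) Q^{2} = 8 + 24 Q^{2}$)
$E{\left(2^{2} \right)} + S{\left(143 \right)} = \left(8 + 24 \left(2^{2}\right)^{2}\right) + \frac{1}{-102 + 143} = \left(8 + 24 \cdot 4^{2}\right) + \frac{1}{41} = \left(8 + 24 \cdot 16\right) + \frac{1}{41} = \left(8 + 384\right) + \frac{1}{41} = 392 + \frac{1}{41} = \frac{16073}{41}$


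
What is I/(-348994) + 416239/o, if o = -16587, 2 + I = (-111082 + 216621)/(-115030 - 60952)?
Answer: -25564002430569551/1018718174385396 ≈ -25.094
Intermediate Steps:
I = -457503/175982 (I = -2 + (-111082 + 216621)/(-115030 - 60952) = -2 + 105539/(-175982) = -2 + 105539*(-1/175982) = -2 - 105539/175982 = -457503/175982 ≈ -2.5997)
I/(-348994) + 416239/o = -457503/175982/(-348994) + 416239/(-16587) = -457503/175982*(-1/348994) + 416239*(-1/16587) = 457503/61416662108 - 416239/16587 = -25564002430569551/1018718174385396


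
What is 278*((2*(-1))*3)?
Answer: -1668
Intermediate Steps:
278*((2*(-1))*3) = 278*(-2*3) = 278*(-6) = -1668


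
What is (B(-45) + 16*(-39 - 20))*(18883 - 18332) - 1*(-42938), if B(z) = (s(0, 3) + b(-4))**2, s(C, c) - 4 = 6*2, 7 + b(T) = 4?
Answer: -384087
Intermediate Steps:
b(T) = -3 (b(T) = -7 + 4 = -3)
s(C, c) = 16 (s(C, c) = 4 + 6*2 = 4 + 12 = 16)
B(z) = 169 (B(z) = (16 - 3)**2 = 13**2 = 169)
(B(-45) + 16*(-39 - 20))*(18883 - 18332) - 1*(-42938) = (169 + 16*(-39 - 20))*(18883 - 18332) - 1*(-42938) = (169 + 16*(-59))*551 + 42938 = (169 - 944)*551 + 42938 = -775*551 + 42938 = -427025 + 42938 = -384087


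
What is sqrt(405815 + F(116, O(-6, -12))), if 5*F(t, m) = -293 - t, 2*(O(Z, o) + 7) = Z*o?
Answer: sqrt(10143330)/5 ≈ 636.97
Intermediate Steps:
O(Z, o) = -7 + Z*o/2 (O(Z, o) = -7 + (Z*o)/2 = -7 + Z*o/2)
F(t, m) = -293/5 - t/5 (F(t, m) = (-293 - t)/5 = -293/5 - t/5)
sqrt(405815 + F(116, O(-6, -12))) = sqrt(405815 + (-293/5 - 1/5*116)) = sqrt(405815 + (-293/5 - 116/5)) = sqrt(405815 - 409/5) = sqrt(2028666/5) = sqrt(10143330)/5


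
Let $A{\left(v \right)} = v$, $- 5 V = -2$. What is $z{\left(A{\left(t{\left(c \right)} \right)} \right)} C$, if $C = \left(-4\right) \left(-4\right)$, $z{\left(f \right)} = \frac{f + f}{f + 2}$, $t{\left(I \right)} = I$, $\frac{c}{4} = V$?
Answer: $\frac{128}{9} \approx 14.222$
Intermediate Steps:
$V = \frac{2}{5}$ ($V = \left(- \frac{1}{5}\right) \left(-2\right) = \frac{2}{5} \approx 0.4$)
$c = \frac{8}{5}$ ($c = 4 \cdot \frac{2}{5} = \frac{8}{5} \approx 1.6$)
$z{\left(f \right)} = \frac{2 f}{2 + f}$
$C = 16$
$z{\left(A{\left(t{\left(c \right)} \right)} \right)} C = 2 \cdot \frac{8}{5} \frac{1}{2 + \frac{8}{5}} \cdot 16 = 2 \cdot \frac{8}{5} \frac{1}{\frac{18}{5}} \cdot 16 = 2 \cdot \frac{8}{5} \cdot \frac{5}{18} \cdot 16 = \frac{8}{9} \cdot 16 = \frac{128}{9}$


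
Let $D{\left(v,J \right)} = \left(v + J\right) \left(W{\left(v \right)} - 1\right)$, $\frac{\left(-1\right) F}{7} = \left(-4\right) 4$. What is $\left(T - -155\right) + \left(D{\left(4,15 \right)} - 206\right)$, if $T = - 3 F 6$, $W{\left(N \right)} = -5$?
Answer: $-2181$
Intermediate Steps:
$F = 112$ ($F = - 7 \left(\left(-4\right) 4\right) = \left(-7\right) \left(-16\right) = 112$)
$D{\left(v,J \right)} = - 6 J - 6 v$ ($D{\left(v,J \right)} = \left(v + J\right) \left(-5 - 1\right) = \left(J + v\right) \left(-6\right) = - 6 J - 6 v$)
$T = -2016$ ($T = \left(-3\right) 112 \cdot 6 = \left(-336\right) 6 = -2016$)
$\left(T - -155\right) + \left(D{\left(4,15 \right)} - 206\right) = \left(-2016 - -155\right) - 320 = \left(-2016 + 155\right) - 320 = -1861 - 320 = -2181$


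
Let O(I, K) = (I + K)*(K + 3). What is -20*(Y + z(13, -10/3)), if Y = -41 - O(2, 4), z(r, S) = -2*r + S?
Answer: 6740/3 ≈ 2246.7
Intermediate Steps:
z(r, S) = S - 2*r
O(I, K) = (3 + K)*(I + K) (O(I, K) = (I + K)*(3 + K) = (3 + K)*(I + K))
Y = -83 (Y = -41 - (4² + 3*2 + 3*4 + 2*4) = -41 - (16 + 6 + 12 + 8) = -41 - 1*42 = -41 - 42 = -83)
-20*(Y + z(13, -10/3)) = -20*(-83 + (-10/3 - 2*13)) = -20*(-83 + (-10*⅓ - 26)) = -20*(-83 + (-10/3 - 26)) = -20*(-83 - 88/3) = -20*(-337/3) = 6740/3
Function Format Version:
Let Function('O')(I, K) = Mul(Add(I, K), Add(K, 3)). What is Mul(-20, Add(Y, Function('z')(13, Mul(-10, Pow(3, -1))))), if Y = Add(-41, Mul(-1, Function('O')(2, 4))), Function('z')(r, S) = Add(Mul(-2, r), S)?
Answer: Rational(6740, 3) ≈ 2246.7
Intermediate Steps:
Function('z')(r, S) = Add(S, Mul(-2, r))
Function('O')(I, K) = Mul(Add(3, K), Add(I, K)) (Function('O')(I, K) = Mul(Add(I, K), Add(3, K)) = Mul(Add(3, K), Add(I, K)))
Y = -83 (Y = Add(-41, Mul(-1, Add(Pow(4, 2), Mul(3, 2), Mul(3, 4), Mul(2, 4)))) = Add(-41, Mul(-1, Add(16, 6, 12, 8))) = Add(-41, Mul(-1, 42)) = Add(-41, -42) = -83)
Mul(-20, Add(Y, Function('z')(13, Mul(-10, Pow(3, -1))))) = Mul(-20, Add(-83, Add(Mul(-10, Pow(3, -1)), Mul(-2, 13)))) = Mul(-20, Add(-83, Add(Mul(-10, Rational(1, 3)), -26))) = Mul(-20, Add(-83, Add(Rational(-10, 3), -26))) = Mul(-20, Add(-83, Rational(-88, 3))) = Mul(-20, Rational(-337, 3)) = Rational(6740, 3)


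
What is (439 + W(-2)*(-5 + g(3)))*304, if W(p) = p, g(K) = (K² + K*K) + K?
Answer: 123728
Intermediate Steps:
g(K) = K + 2*K² (g(K) = (K² + K²) + K = 2*K² + K = K + 2*K²)
(439 + W(-2)*(-5 + g(3)))*304 = (439 - 2*(-5 + 3*(1 + 2*3)))*304 = (439 - 2*(-5 + 3*(1 + 6)))*304 = (439 - 2*(-5 + 3*7))*304 = (439 - 2*(-5 + 21))*304 = (439 - 2*16)*304 = (439 - 32)*304 = 407*304 = 123728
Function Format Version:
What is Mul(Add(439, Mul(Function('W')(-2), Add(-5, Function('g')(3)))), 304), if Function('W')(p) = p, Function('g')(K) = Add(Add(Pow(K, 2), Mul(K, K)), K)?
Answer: 123728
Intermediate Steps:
Function('g')(K) = Add(K, Mul(2, Pow(K, 2))) (Function('g')(K) = Add(Add(Pow(K, 2), Pow(K, 2)), K) = Add(Mul(2, Pow(K, 2)), K) = Add(K, Mul(2, Pow(K, 2))))
Mul(Add(439, Mul(Function('W')(-2), Add(-5, Function('g')(3)))), 304) = Mul(Add(439, Mul(-2, Add(-5, Mul(3, Add(1, Mul(2, 3)))))), 304) = Mul(Add(439, Mul(-2, Add(-5, Mul(3, Add(1, 6))))), 304) = Mul(Add(439, Mul(-2, Add(-5, Mul(3, 7)))), 304) = Mul(Add(439, Mul(-2, Add(-5, 21))), 304) = Mul(Add(439, Mul(-2, 16)), 304) = Mul(Add(439, -32), 304) = Mul(407, 304) = 123728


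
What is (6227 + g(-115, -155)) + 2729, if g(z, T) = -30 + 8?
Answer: 8934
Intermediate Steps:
g(z, T) = -22
(6227 + g(-115, -155)) + 2729 = (6227 - 22) + 2729 = 6205 + 2729 = 8934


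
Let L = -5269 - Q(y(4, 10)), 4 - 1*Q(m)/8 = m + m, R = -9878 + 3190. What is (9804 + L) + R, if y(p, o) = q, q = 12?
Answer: -1993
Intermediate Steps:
R = -6688
y(p, o) = 12
Q(m) = 32 - 16*m (Q(m) = 32 - 8*(m + m) = 32 - 16*m)
L = -5109 (L = -5269 - (32 - 16*12) = -5269 - (32 - 192) = -5269 - 1*(-160) = -5269 + 160 = -5109)
(9804 + L) + R = (9804 - 5109) - 6688 = 4695 - 6688 = -1993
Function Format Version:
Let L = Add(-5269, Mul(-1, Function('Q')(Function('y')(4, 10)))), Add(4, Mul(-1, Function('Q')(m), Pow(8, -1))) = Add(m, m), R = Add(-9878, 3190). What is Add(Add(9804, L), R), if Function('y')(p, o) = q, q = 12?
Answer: -1993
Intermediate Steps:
R = -6688
Function('y')(p, o) = 12
Function('Q')(m) = Add(32, Mul(-16, m)) (Function('Q')(m) = Add(32, Mul(-8, Add(m, m))) = Add(32, Mul(-8, Mul(2, m))) = Add(32, Mul(-16, m)))
L = -5109 (L = Add(-5269, Mul(-1, Add(32, Mul(-16, 12)))) = Add(-5269, Mul(-1, Add(32, -192))) = Add(-5269, Mul(-1, -160)) = Add(-5269, 160) = -5109)
Add(Add(9804, L), R) = Add(Add(9804, -5109), -6688) = Add(4695, -6688) = -1993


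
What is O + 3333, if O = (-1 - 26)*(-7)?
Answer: 3522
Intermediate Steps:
O = 189 (O = -27*(-7) = 189)
O + 3333 = 189 + 3333 = 3522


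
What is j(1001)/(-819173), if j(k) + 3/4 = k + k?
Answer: -8005/3276692 ≈ -0.0024430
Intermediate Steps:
j(k) = -¾ + 2*k (j(k) = -¾ + (k + k) = -¾ + 2*k)
j(1001)/(-819173) = (-¾ + 2*1001)/(-819173) = (-¾ + 2002)*(-1/819173) = (8005/4)*(-1/819173) = -8005/3276692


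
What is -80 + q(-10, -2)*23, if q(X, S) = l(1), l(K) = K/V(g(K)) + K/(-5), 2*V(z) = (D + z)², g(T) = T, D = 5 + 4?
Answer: -4207/50 ≈ -84.140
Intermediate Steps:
D = 9
V(z) = (9 + z)²/2
l(K) = -K/5 + 2*K/(9 + K)² (l(K) = K/(((9 + K)²/2)) + K/(-5) = K*(2/(9 + K)²) + K*(-⅕) = 2*K/(9 + K)² - K/5 = -K/5 + 2*K/(9 + K)²)
q(X, S) = -9/50 (q(X, S) = -⅕*1 + 2*1/(9 + 1)² = -⅕ + 2*1/10² = -⅕ + 2*1*(1/100) = -⅕ + 1/50 = -9/50)
-80 + q(-10, -2)*23 = -80 - 9/50*23 = -80 - 207/50 = -4207/50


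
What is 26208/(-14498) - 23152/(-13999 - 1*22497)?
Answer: -19400921/16534969 ≈ -1.1733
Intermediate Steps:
26208/(-14498) - 23152/(-13999 - 1*22497) = 26208*(-1/14498) - 23152/(-13999 - 22497) = -13104/7249 - 23152/(-36496) = -13104/7249 - 23152*(-1/36496) = -13104/7249 + 1447/2281 = -19400921/16534969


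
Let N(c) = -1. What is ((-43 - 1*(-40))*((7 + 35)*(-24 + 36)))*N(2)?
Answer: 1512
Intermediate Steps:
((-43 - 1*(-40))*((7 + 35)*(-24 + 36)))*N(2) = ((-43 - 1*(-40))*((7 + 35)*(-24 + 36)))*(-1) = ((-43 + 40)*(42*12))*(-1) = -3*504*(-1) = -1512*(-1) = 1512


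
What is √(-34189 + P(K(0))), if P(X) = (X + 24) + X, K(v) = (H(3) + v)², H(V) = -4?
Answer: I*√34133 ≈ 184.75*I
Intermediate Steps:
K(v) = (-4 + v)²
P(X) = 24 + 2*X (P(X) = (24 + X) + X = 24 + 2*X)
√(-34189 + P(K(0))) = √(-34189 + (24 + 2*(-4 + 0)²)) = √(-34189 + (24 + 2*(-4)²)) = √(-34189 + (24 + 2*16)) = √(-34189 + (24 + 32)) = √(-34189 + 56) = √(-34133) = I*√34133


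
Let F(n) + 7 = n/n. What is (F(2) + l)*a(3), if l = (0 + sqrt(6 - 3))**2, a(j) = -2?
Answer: 6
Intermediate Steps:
F(n) = -6 (F(n) = -7 + n/n = -7 + 1 = -6)
l = 3 (l = (0 + sqrt(3))**2 = (sqrt(3))**2 = 3)
(F(2) + l)*a(3) = (-6 + 3)*(-2) = -3*(-2) = 6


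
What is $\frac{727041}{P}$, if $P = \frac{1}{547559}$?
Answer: $398097842919$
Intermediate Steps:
$P = \frac{1}{547559} \approx 1.8263 \cdot 10^{-6}$
$\frac{727041}{P} = 727041 \frac{1}{\frac{1}{547559}} = 727041 \cdot 547559 = 398097842919$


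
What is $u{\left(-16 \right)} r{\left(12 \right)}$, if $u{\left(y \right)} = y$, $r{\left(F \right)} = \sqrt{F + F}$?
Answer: $- 32 \sqrt{6} \approx -78.384$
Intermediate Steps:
$r{\left(F \right)} = \sqrt{2} \sqrt{F}$ ($r{\left(F \right)} = \sqrt{2 F} = \sqrt{2} \sqrt{F}$)
$u{\left(-16 \right)} r{\left(12 \right)} = - 16 \sqrt{2} \sqrt{12} = - 16 \sqrt{2} \cdot 2 \sqrt{3} = - 16 \cdot 2 \sqrt{6} = - 32 \sqrt{6}$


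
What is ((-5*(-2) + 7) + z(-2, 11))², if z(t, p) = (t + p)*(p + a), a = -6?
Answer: 3844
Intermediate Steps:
z(t, p) = (-6 + p)*(p + t) (z(t, p) = (t + p)*(p - 6) = (p + t)*(-6 + p) = (-6 + p)*(p + t))
((-5*(-2) + 7) + z(-2, 11))² = ((-5*(-2) + 7) + (11² - 6*11 - 6*(-2) + 11*(-2)))² = ((10 + 7) + (121 - 66 + 12 - 22))² = (17 + 45)² = 62² = 3844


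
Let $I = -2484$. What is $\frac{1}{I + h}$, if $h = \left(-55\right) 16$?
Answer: $- \frac{1}{3364} \approx -0.00029727$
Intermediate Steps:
$h = -880$
$\frac{1}{I + h} = \frac{1}{-2484 - 880} = \frac{1}{-3364} = - \frac{1}{3364}$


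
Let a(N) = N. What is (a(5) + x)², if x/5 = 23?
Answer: 14400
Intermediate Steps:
x = 115 (x = 5*23 = 115)
(a(5) + x)² = (5 + 115)² = 120² = 14400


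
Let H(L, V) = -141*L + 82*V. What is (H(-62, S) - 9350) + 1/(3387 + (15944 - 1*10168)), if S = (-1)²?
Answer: -4819737/9163 ≈ -526.00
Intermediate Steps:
S = 1
(H(-62, S) - 9350) + 1/(3387 + (15944 - 1*10168)) = ((-141*(-62) + 82*1) - 9350) + 1/(3387 + (15944 - 1*10168)) = ((8742 + 82) - 9350) + 1/(3387 + (15944 - 10168)) = (8824 - 9350) + 1/(3387 + 5776) = -526 + 1/9163 = -4819737/9163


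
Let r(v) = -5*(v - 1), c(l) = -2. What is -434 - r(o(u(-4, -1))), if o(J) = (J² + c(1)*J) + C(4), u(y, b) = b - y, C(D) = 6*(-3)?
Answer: -514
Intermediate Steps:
C(D) = -18
o(J) = -18 + J² - 2*J (o(J) = (J² - 2*J) - 18 = -18 + J² - 2*J)
r(v) = 5 - 5*v (r(v) = -5*(-1 + v) = 5 - 5*v)
-434 - r(o(u(-4, -1))) = -434 - (5 - 5*(-18 + (-1 - 1*(-4))² - 2*(-1 - 1*(-4)))) = -434 - (5 - 5*(-18 + (-1 + 4)² - 2*(-1 + 4))) = -434 - (5 - 5*(-18 + 3² - 2*3)) = -434 - (5 - 5*(-18 + 9 - 6)) = -434 - (5 - 5*(-15)) = -434 - (5 + 75) = -434 - 1*80 = -434 - 80 = -514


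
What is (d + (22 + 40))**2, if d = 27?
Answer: 7921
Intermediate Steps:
(d + (22 + 40))**2 = (27 + (22 + 40))**2 = (27 + 62)**2 = 89**2 = 7921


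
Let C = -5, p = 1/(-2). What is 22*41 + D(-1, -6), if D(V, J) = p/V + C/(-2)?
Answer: 905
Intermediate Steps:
p = -½ ≈ -0.50000
D(V, J) = 5/2 - 1/(2*V) (D(V, J) = -1/(2*V) - 5/(-2) = -1/(2*V) - 5*(-½) = -1/(2*V) + 5/2 = 5/2 - 1/(2*V))
22*41 + D(-1, -6) = 22*41 + (½)*(-1 + 5*(-1))/(-1) = 902 + (½)*(-1)*(-1 - 5) = 902 + (½)*(-1)*(-6) = 902 + 3 = 905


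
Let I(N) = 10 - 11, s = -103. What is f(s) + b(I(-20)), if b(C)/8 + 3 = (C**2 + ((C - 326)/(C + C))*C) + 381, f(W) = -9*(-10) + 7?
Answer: 1821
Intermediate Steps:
f(W) = 97 (f(W) = 90 + 7 = 97)
I(N) = -1
b(C) = 1720 + 4*C + 8*C**2 (b(C) = -24 + 8*((C**2 + ((C - 326)/(C + C))*C) + 381) = -24 + 8*((C**2 + ((-326 + C)/((2*C)))*C) + 381) = -24 + 8*((C**2 + ((-326 + C)*(1/(2*C)))*C) + 381) = -24 + 8*((C**2 + ((-326 + C)/(2*C))*C) + 381) = -24 + 8*((C**2 + (-163 + C/2)) + 381) = -24 + 8*((-163 + C**2 + C/2) + 381) = -24 + 8*(218 + C**2 + C/2) = -24 + (1744 + 4*C + 8*C**2) = 1720 + 4*C + 8*C**2)
f(s) + b(I(-20)) = 97 + (1720 + 4*(-1) + 8*(-1)**2) = 97 + (1720 - 4 + 8*1) = 97 + (1720 - 4 + 8) = 97 + 1724 = 1821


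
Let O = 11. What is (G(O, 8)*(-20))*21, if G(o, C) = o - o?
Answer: 0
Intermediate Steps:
G(o, C) = 0
(G(O, 8)*(-20))*21 = (0*(-20))*21 = 0*21 = 0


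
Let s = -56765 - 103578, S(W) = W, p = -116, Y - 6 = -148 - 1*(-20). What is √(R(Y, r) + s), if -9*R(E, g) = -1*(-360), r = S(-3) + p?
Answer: I*√160383 ≈ 400.48*I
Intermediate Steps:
Y = -122 (Y = 6 + (-148 - 1*(-20)) = 6 + (-148 + 20) = 6 - 128 = -122)
r = -119 (r = -3 - 116 = -119)
R(E, g) = -40 (R(E, g) = -(-1)*(-360)/9 = -⅑*360 = -40)
s = -160343
√(R(Y, r) + s) = √(-40 - 160343) = √(-160383) = I*√160383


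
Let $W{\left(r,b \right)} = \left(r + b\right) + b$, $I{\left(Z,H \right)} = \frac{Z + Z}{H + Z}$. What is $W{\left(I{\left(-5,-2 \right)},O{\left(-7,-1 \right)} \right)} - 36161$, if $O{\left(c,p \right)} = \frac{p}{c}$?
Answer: $- \frac{253115}{7} \approx -36159.0$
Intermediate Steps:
$I{\left(Z,H \right)} = \frac{2 Z}{H + Z}$
$W{\left(r,b \right)} = r + 2 b$ ($W{\left(r,b \right)} = \left(b + r\right) + b = r + 2 b$)
$W{\left(I{\left(-5,-2 \right)},O{\left(-7,-1 \right)} \right)} - 36161 = \left(2 \left(-5\right) \frac{1}{-2 - 5} + 2 \left(- \frac{1}{-7}\right)\right) - 36161 = \left(2 \left(-5\right) \frac{1}{-7} + 2 \left(\left(-1\right) \left(- \frac{1}{7}\right)\right)\right) - 36161 = \left(2 \left(-5\right) \left(- \frac{1}{7}\right) + 2 \cdot \frac{1}{7}\right) - 36161 = \left(\frac{10}{7} + \frac{2}{7}\right) - 36161 = \frac{12}{7} - 36161 = - \frac{253115}{7}$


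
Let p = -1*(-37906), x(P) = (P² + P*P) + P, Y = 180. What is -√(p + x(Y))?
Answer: -√102886 ≈ -320.76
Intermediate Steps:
x(P) = P + 2*P² (x(P) = (P² + P²) + P = 2*P² + P = P + 2*P²)
p = 37906
-√(p + x(Y)) = -√(37906 + 180*(1 + 2*180)) = -√(37906 + 180*(1 + 360)) = -√(37906 + 180*361) = -√(37906 + 64980) = -√102886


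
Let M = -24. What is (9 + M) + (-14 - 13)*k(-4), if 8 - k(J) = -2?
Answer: -285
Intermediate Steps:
k(J) = 10 (k(J) = 8 - 1*(-2) = 8 + 2 = 10)
(9 + M) + (-14 - 13)*k(-4) = (9 - 24) + (-14 - 13)*10 = -15 - 27*10 = -15 - 270 = -285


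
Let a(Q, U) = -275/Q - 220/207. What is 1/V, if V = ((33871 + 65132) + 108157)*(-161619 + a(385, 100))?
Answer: -1449/48514490902960 ≈ -2.9867e-11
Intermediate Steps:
a(Q, U) = -220/207 - 275/Q (a(Q, U) = -275/Q - 220*1/207 = -275/Q - 220/207 = -220/207 - 275/Q)
V = -48514490902960/1449 (V = ((33871 + 65132) + 108157)*(-161619 + (-220/207 - 275/385)) = (99003 + 108157)*(-161619 + (-220/207 - 275*1/385)) = 207160*(-161619 + (-220/207 - 5/7)) = 207160*(-161619 - 2575/1449) = 207160*(-234188506/1449) = -48514490902960/1449 ≈ -3.3481e+10)
1/V = 1/(-48514490902960/1449) = -1449/48514490902960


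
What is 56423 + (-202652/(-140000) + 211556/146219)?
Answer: 288768824648197/5117665000 ≈ 56426.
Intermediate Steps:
56423 + (-202652/(-140000) + 211556/146219) = 56423 + (-202652*(-1/140000) + 211556*(1/146219)) = 56423 + (50663/35000 + 211556/146219) = 56423 + 14812353197/5117665000 = 288768824648197/5117665000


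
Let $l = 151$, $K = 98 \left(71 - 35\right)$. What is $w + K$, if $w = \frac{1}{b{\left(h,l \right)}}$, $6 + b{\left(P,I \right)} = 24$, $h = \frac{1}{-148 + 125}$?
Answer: $\frac{63505}{18} \approx 3528.1$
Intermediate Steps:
$K = 3528$ ($K = 98 \cdot 36 = 3528$)
$h = - \frac{1}{23}$ ($h = \frac{1}{-23} = - \frac{1}{23} \approx -0.043478$)
$b{\left(P,I \right)} = 18$ ($b{\left(P,I \right)} = -6 + 24 = 18$)
$w = \frac{1}{18} \approx 0.055556$
$w + K = \frac{1}{18} + 3528 = \frac{63505}{18}$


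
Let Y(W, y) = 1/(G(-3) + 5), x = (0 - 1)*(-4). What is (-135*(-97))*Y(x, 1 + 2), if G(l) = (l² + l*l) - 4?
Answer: 13095/19 ≈ 689.21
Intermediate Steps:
G(l) = -4 + 2*l² (G(l) = (l² + l²) - 4 = 2*l² - 4 = -4 + 2*l²)
x = 4 (x = -1*(-4) = 4)
Y(W, y) = 1/19 (Y(W, y) = 1/((-4 + 2*(-3)²) + 5) = 1/((-4 + 2*9) + 5) = 1/((-4 + 18) + 5) = 1/(14 + 5) = 1/19)
(-135*(-97))*Y(x, 1 + 2) = -135*(-97)*(1/19) = 13095*(1/19) = 13095/19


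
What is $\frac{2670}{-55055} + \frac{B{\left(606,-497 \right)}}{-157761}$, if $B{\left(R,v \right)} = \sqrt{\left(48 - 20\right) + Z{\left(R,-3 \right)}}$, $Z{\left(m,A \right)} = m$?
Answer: $- \frac{534}{11011} - \frac{\sqrt{634}}{157761} \approx -0.048657$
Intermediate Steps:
$B{\left(R,v \right)} = \sqrt{28 + R}$ ($B{\left(R,v \right)} = \sqrt{\left(48 - 20\right) + R} = \sqrt{28 + R}$)
$\frac{2670}{-55055} + \frac{B{\left(606,-497 \right)}}{-157761} = \frac{2670}{-55055} + \frac{\sqrt{28 + 606}}{-157761} = 2670 \left(- \frac{1}{55055}\right) + \sqrt{634} \left(- \frac{1}{157761}\right) = - \frac{534}{11011} - \frac{\sqrt{634}}{157761}$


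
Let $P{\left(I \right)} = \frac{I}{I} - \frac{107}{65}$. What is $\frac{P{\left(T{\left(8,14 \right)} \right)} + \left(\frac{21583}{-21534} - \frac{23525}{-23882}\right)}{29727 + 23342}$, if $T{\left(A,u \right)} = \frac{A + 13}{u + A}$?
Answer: $- \frac{5543827534}{443495964245295} \approx -1.25 \cdot 10^{-5}$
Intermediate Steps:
$T{\left(A,u \right)} = \frac{13 + A}{A + u}$
$P{\left(I \right)} = - \frac{42}{65}$ ($P{\left(I \right)} = 1 - \frac{107}{65} = - \frac{42}{65}$)
$\frac{P{\left(T{\left(8,14 \right)} \right)} + \left(\frac{21583}{-21534} - \frac{23525}{-23882}\right)}{29727 + 23342} = \frac{- \frac{42}{65} + \left(\frac{21583}{-21534} - \frac{23525}{-23882}\right)}{29727 + 23342} = \frac{- \frac{42}{65} + \left(21583 \left(- \frac{1}{21534}\right) - - \frac{23525}{23882}\right)}{53069} = \left(- \frac{42}{65} + \left(- \frac{21583}{21534} + \frac{23525}{23882}\right)\right) \frac{1}{53069} = \left(- \frac{42}{65} - \frac{2214464}{128568747}\right) \frac{1}{53069} = \left(- \frac{5543827534}{8356968555}\right) \frac{1}{53069} = - \frac{5543827534}{443495964245295}$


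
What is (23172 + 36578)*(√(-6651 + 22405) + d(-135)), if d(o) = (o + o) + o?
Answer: -24198750 + 59750*√15754 ≈ -1.6699e+7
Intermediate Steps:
d(o) = 3*o (d(o) = 2*o + o = 3*o)
(23172 + 36578)*(√(-6651 + 22405) + d(-135)) = (23172 + 36578)*(√(-6651 + 22405) + 3*(-135)) = 59750*(√15754 - 405) = 59750*(-405 + √15754) = -24198750 + 59750*√15754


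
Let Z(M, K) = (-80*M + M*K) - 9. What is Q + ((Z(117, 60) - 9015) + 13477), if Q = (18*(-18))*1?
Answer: 1789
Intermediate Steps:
Z(M, K) = -9 - 80*M + K*M (Z(M, K) = (-80*M + K*M) - 9 = -9 - 80*M + K*M)
Q = -324 (Q = -324*1 = -324)
Q + ((Z(117, 60) - 9015) + 13477) = -324 + (((-9 - 80*117 + 60*117) - 9015) + 13477) = -324 + (((-9 - 9360 + 7020) - 9015) + 13477) = -324 + ((-2349 - 9015) + 13477) = -324 + (-11364 + 13477) = -324 + 2113 = 1789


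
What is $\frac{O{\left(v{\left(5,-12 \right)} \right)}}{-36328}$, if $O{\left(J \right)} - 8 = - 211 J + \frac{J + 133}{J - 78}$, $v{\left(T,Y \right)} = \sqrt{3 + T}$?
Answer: $- \frac{19113}{110364464} + \frac{1282247 \sqrt{2}}{110364464} \approx 0.016258$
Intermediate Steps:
$O{\left(J \right)} = 8 - 211 J + \frac{133 + J}{-78 + J}$ ($O{\left(J \right)} = 8 - \left(211 J - \frac{J + 133}{J - 78}\right) = 8 - \left(211 J - \frac{133 + J}{-78 + J}\right) = 8 - 211 J + \frac{133 + J}{-78 + J}$)
$\frac{O{\left(v{\left(5,-12 \right)} \right)}}{-36328} = \frac{\frac{1}{-78 + \sqrt{3 + 5}} \left(-491 - 211 \left(\sqrt{3 + 5}\right)^{2} + 16467 \sqrt{3 + 5}\right)}{-36328} = \frac{-491 - 211 \left(\sqrt{8}\right)^{2} + 16467 \sqrt{8}}{-78 + \sqrt{8}} \left(- \frac{1}{36328}\right) = \frac{-491 - 211 \left(2 \sqrt{2}\right)^{2} + 16467 \cdot 2 \sqrt{2}}{-78 + 2 \sqrt{2}} \left(- \frac{1}{36328}\right) = \frac{-491 - 1688 + 32934 \sqrt{2}}{-78 + 2 \sqrt{2}} \left(- \frac{1}{36328}\right) = \frac{-2179 + 32934 \sqrt{2}}{-78 + 2 \sqrt{2}} \left(- \frac{1}{36328}\right) = - \frac{-2179 + 32934 \sqrt{2}}{36328 \left(-78 + 2 \sqrt{2}\right)}$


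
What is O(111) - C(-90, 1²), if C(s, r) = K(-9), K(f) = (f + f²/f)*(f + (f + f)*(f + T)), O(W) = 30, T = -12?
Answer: 6672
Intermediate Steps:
K(f) = 2*f*(f + 2*f*(-12 + f)) (K(f) = (f + f²/f)*(f + (f + f)*(f - 12)) = (f + f)*(f + (2*f)*(-12 + f)) = (2*f)*(f + 2*f*(-12 + f)) = 2*f*(f + 2*f*(-12 + f)))
C(s, r) = -6642 (C(s, r) = (-9)²*(-46 + 4*(-9)) = 81*(-46 - 36) = 81*(-82) = -6642)
O(111) - C(-90, 1²) = 30 - 1*(-6642) = 30 + 6642 = 6672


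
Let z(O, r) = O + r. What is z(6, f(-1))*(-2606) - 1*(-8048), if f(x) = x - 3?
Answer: 2836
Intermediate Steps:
f(x) = -3 + x
z(6, f(-1))*(-2606) - 1*(-8048) = (6 + (-3 - 1))*(-2606) - 1*(-8048) = (6 - 4)*(-2606) + 8048 = 2*(-2606) + 8048 = -5212 + 8048 = 2836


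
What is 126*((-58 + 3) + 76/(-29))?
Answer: -210546/29 ≈ -7260.2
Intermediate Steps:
126*((-58 + 3) + 76/(-29)) = 126*(-55 + 76*(-1/29)) = 126*(-55 - 76/29) = 126*(-1671/29) = -210546/29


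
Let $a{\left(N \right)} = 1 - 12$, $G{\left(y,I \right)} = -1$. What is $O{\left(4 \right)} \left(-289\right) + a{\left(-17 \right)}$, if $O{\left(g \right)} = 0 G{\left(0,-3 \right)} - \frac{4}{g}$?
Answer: $278$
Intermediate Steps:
$O{\left(g \right)} = - \frac{4}{g}$ ($O{\left(g \right)} = 0 \left(-1\right) - \frac{4}{g} = 0 - \frac{4}{g} = - \frac{4}{g}$)
$a{\left(N \right)} = -11$ ($a{\left(N \right)} = 1 - 12 = -11$)
$O{\left(4 \right)} \left(-289\right) + a{\left(-17 \right)} = - \frac{4}{4} \left(-289\right) - 11 = \left(-4\right) \frac{1}{4} \left(-289\right) - 11 = \left(-1\right) \left(-289\right) - 11 = 289 - 11 = 278$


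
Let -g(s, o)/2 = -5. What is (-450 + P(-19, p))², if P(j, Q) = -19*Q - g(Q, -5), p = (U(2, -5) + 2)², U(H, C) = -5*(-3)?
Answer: 35414401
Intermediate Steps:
U(H, C) = 15
g(s, o) = 10 (g(s, o) = -2*(-5) = 10)
p = 289 (p = (15 + 2)² = 17² = 289)
P(j, Q) = -10 - 19*Q (P(j, Q) = -19*Q - 1*10 = -19*Q - 10 = -10 - 19*Q)
(-450 + P(-19, p))² = (-450 + (-10 - 19*289))² = (-450 + (-10 - 5491))² = (-450 - 5501)² = (-5951)² = 35414401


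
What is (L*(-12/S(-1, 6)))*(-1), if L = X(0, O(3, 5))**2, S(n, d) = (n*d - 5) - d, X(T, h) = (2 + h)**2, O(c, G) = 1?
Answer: -972/17 ≈ -57.176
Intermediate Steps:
S(n, d) = -5 - d + d*n (S(n, d) = (d*n - 5) - d = (-5 + d*n) - d = -5 - d + d*n)
L = 81 (L = ((2 + 1)**2)**2 = (3**2)**2 = 9**2 = 81)
(L*(-12/S(-1, 6)))*(-1) = (81*(-12/(-5 - 1*6 + 6*(-1))))*(-1) = (81*(-12/(-5 - 6 - 6)))*(-1) = (81*(-12/(-17)))*(-1) = (81*(-12*(-1/17)))*(-1) = (81*(12/17))*(-1) = (972/17)*(-1) = -972/17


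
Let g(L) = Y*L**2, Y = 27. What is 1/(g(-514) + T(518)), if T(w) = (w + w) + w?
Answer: 1/7134846 ≈ 1.4016e-7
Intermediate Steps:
T(w) = 3*w (T(w) = 2*w + w = 3*w)
g(L) = 27*L**2
1/(g(-514) + T(518)) = 1/(27*(-514)**2 + 3*518) = 1/(27*264196 + 1554) = 1/(7133292 + 1554) = 1/7134846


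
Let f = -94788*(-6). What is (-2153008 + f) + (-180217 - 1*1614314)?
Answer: -3378811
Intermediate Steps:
f = 568728
(-2153008 + f) + (-180217 - 1*1614314) = (-2153008 + 568728) + (-180217 - 1*1614314) = -1584280 + (-180217 - 1614314) = -1584280 - 1794531 = -3378811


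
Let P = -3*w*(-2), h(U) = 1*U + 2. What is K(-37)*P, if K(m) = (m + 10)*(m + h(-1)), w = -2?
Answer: -11664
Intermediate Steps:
h(U) = 2 + U (h(U) = U + 2 = 2 + U)
P = -12 (P = -3*(-2)*(-2) = 6*(-2) = -12)
K(m) = (1 + m)*(10 + m) (K(m) = (m + 10)*(m + (2 - 1)) = (10 + m)*(m + 1) = (10 + m)*(1 + m) = (1 + m)*(10 + m))
K(-37)*P = (10 + (-37)² + 11*(-37))*(-12) = (10 + 1369 - 407)*(-12) = 972*(-12) = -11664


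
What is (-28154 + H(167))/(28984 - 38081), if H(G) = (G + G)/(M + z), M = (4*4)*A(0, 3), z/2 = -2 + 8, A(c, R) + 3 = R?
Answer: 168757/54582 ≈ 3.0918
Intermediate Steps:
A(c, R) = -3 + R
z = 12 (z = 2*(-2 + 8) = 2*6 = 12)
M = 0 (M = (4*4)*(-3 + 3) = 16*0 = 0)
H(G) = G/6 (H(G) = (G + G)/(0 + 12) = (2*G)/12 = (2*G)*(1/12) = G/6)
(-28154 + H(167))/(28984 - 38081) = (-28154 + (⅙)*167)/(28984 - 38081) = (-28154 + 167/6)/(-9097) = -168757/6*(-1/9097) = 168757/54582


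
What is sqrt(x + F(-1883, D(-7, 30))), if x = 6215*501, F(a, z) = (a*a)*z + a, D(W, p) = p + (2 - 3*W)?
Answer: sqrt(191033349) ≈ 13821.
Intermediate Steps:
D(W, p) = 2 + p - 3*W
F(a, z) = a + z*a**2 (F(a, z) = a**2*z + a = z*a**2 + a = a + z*a**2)
x = 3113715
sqrt(x + F(-1883, D(-7, 30))) = sqrt(3113715 - 1883*(1 - 1883*(2 + 30 - 3*(-7)))) = sqrt(3113715 - 1883*(1 - 1883*(2 + 30 + 21))) = sqrt(3113715 - 1883*(1 - 1883*53)) = sqrt(3113715 - 1883*(1 - 99799)) = sqrt(3113715 - 1883*(-99798)) = sqrt(3113715 + 187919634) = sqrt(191033349)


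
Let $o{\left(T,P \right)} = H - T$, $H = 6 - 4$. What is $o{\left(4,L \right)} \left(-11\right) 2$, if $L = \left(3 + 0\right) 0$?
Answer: $44$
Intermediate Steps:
$L = 0$ ($L = 3 \cdot 0 = 0$)
$H = 2$ ($H = 6 - 4 = 2$)
$o{\left(T,P \right)} = 2 - T$
$o{\left(4,L \right)} \left(-11\right) 2 = \left(2 - 4\right) \left(-11\right) 2 = \left(-2\right) \left(-11\right) 2 = 22 \cdot 2 = 44$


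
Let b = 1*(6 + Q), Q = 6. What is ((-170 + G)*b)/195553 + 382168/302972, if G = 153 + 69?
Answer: 18730788358/14811770879 ≈ 1.2646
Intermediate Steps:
G = 222
b = 12 (b = 1*(6 + 6) = 1*12 = 12)
((-170 + G)*b)/195553 + 382168/302972 = ((-170 + 222)*12)/195553 + 382168/302972 = (52*12)*(1/195553) + 382168*(1/302972) = 624*(1/195553) + 95542/75743 = 624/195553 + 95542/75743 = 18730788358/14811770879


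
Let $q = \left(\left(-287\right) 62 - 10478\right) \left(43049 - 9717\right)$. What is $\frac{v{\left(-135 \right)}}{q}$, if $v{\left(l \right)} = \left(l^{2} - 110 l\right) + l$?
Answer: $- \frac{2745}{78530192} \approx -3.4955 \cdot 10^{-5}$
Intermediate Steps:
$v{\left(l \right)} = l^{2} - 109 l$
$q = -942362304$ ($q = \left(-17794 - 10478\right) 33332 = \left(-28272\right) 33332 = -942362304$)
$\frac{v{\left(-135 \right)}}{q} = \frac{\left(-135\right) \left(-109 - 135\right)}{-942362304} = \left(-135\right) \left(-244\right) \left(- \frac{1}{942362304}\right) = 32940 \left(- \frac{1}{942362304}\right) = - \frac{2745}{78530192}$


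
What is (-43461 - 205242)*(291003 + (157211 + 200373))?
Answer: -161305532661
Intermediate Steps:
(-43461 - 205242)*(291003 + (157211 + 200373)) = -248703*(291003 + 357584) = -248703*648587 = -161305532661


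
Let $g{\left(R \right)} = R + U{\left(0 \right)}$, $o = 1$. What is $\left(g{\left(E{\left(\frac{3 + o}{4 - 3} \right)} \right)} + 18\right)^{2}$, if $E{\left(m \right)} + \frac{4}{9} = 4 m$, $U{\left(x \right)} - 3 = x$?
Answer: $\frac{108241}{81} \approx 1336.3$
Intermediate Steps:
$U{\left(x \right)} = 3 + x$
$E{\left(m \right)} = - \frac{4}{9} + 4 m$
$g{\left(R \right)} = 3 + R$ ($g{\left(R \right)} = R + \left(3 + 0\right) = R + 3 = 3 + R$)
$\left(g{\left(E{\left(\frac{3 + o}{4 - 3} \right)} \right)} + 18\right)^{2} = \left(\left(3 - \left(\frac{4}{9} - 4 \frac{3 + 1}{4 - 3}\right)\right) + 18\right)^{2} = \left(\left(3 - \left(\frac{4}{9} - 4 \cdot \frac{4}{1}\right)\right) + 18\right)^{2} = \left(\left(3 - \left(\frac{4}{9} - 4 \cdot 4 \cdot 1\right)\right) + 18\right)^{2} = \left(\left(3 + \left(- \frac{4}{9} + 4 \cdot 4\right)\right) + 18\right)^{2} = \left(\left(3 + \left(- \frac{4}{9} + 16\right)\right) + 18\right)^{2} = \left(\left(3 + \frac{140}{9}\right) + 18\right)^{2} = \left(\frac{167}{9} + 18\right)^{2} = \left(\frac{329}{9}\right)^{2} = \frac{108241}{81}$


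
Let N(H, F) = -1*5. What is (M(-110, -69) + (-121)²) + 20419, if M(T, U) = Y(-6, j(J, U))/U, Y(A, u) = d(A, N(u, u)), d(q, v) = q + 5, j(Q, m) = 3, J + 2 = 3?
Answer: 2419141/69 ≈ 35060.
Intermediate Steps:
J = 1 (J = -2 + 3 = 1)
N(H, F) = -5
d(q, v) = 5 + q
Y(A, u) = 5 + A
M(T, U) = -1/U (M(T, U) = (5 - 6)/U = -1/U)
(M(-110, -69) + (-121)²) + 20419 = (-1/(-69) + (-121)²) + 20419 = (-1*(-1/69) + 14641) + 20419 = (1/69 + 14641) + 20419 = 1010230/69 + 20419 = 2419141/69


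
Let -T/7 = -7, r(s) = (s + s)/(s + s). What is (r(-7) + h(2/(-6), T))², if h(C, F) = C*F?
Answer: 2116/9 ≈ 235.11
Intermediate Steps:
r(s) = 1 (r(s) = (2*s)/((2*s)) = (2*s)*(1/(2*s)) = 1)
T = 49 (T = -7*(-7) = 49)
(r(-7) + h(2/(-6), T))² = (1 + (2/(-6))*49)² = (1 + (2*(-⅙))*49)² = (1 - ⅓*49)² = (1 - 49/3)² = (-46/3)² = 2116/9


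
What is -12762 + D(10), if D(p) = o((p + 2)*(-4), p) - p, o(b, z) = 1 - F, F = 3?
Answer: -12774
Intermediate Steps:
o(b, z) = -2 (o(b, z) = 1 - 1*3 = 1 - 3 = -2)
D(p) = -2 - p
-12762 + D(10) = -12762 + (-2 - 1*10) = -12762 + (-2 - 10) = -12762 - 12 = -12774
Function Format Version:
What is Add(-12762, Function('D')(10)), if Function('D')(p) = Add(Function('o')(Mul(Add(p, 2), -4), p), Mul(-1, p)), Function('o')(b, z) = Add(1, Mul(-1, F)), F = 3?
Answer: -12774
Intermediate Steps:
Function('o')(b, z) = -2 (Function('o')(b, z) = Add(1, Mul(-1, 3)) = Add(1, -3) = -2)
Function('D')(p) = Add(-2, Mul(-1, p))
Add(-12762, Function('D')(10)) = Add(-12762, Add(-2, Mul(-1, 10))) = Add(-12762, Add(-2, -10)) = Add(-12762, -12) = -12774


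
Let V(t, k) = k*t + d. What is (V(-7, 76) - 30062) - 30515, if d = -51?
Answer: -61160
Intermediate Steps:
V(t, k) = -51 + k*t (V(t, k) = k*t - 51 = -51 + k*t)
(V(-7, 76) - 30062) - 30515 = ((-51 + 76*(-7)) - 30062) - 30515 = ((-51 - 532) - 30062) - 30515 = (-583 - 30062) - 30515 = -30645 - 30515 = -61160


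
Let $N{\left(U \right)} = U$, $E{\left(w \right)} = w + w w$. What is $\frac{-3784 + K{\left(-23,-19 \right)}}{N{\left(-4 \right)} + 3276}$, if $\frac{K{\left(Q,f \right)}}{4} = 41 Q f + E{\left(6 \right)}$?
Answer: $\frac{17013}{818} \approx 20.798$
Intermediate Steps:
$E{\left(w \right)} = w + w^{2}$
$K{\left(Q,f \right)} = 168 + 164 Q f$ ($K{\left(Q,f \right)} = 4 \left(41 Q f + 6 \left(1 + 6\right)\right) = 4 \left(41 Q f + 6 \cdot 7\right) = 4 \left(41 Q f + 42\right) = 4 \left(42 + 41 Q f\right) = 168 + 164 Q f$)
$\frac{-3784 + K{\left(-23,-19 \right)}}{N{\left(-4 \right)} + 3276} = \frac{-3784 + \left(168 + 164 \left(-23\right) \left(-19\right)\right)}{-4 + 3276} = \frac{-3784 + \left(168 + 71668\right)}{3272} = \left(-3784 + 71836\right) \frac{1}{3272} = 68052 \cdot \frac{1}{3272} = \frac{17013}{818}$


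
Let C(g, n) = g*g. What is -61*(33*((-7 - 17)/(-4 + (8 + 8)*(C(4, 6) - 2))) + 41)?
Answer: -11407/5 ≈ -2281.4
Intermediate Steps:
C(g, n) = g²
-61*(33*((-7 - 17)/(-4 + (8 + 8)*(C(4, 6) - 2))) + 41) = -61*(33*((-7 - 17)/(-4 + (8 + 8)*(4² - 2))) + 41) = -61*(33*(-24/(-4 + 16*(16 - 2))) + 41) = -61*(33*(-24/(-4 + 16*14)) + 41) = -61*(33*(-24/(-4 + 224)) + 41) = -61*(33*(-24/220) + 41) = -61*(33*(-24*1/220) + 41) = -61*(33*(-6/55) + 41) = -61*(-18/5 + 41) = -61*187/5 = -11407/5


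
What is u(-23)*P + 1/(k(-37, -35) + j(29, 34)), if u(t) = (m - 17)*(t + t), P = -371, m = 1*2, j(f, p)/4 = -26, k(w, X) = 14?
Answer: -23039101/90 ≈ -2.5599e+5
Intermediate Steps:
j(f, p) = -104 (j(f, p) = 4*(-26) = -104)
m = 2
u(t) = -30*t (u(t) = (2 - 17)*(t + t) = -30*t)
u(-23)*P + 1/(k(-37, -35) + j(29, 34)) = -30*(-23)*(-371) + 1/(14 - 104) = 690*(-371) + 1/(-90) = -255990 - 1/90 = -23039101/90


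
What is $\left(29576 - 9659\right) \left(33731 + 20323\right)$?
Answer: $1076593518$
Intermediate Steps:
$\left(29576 - 9659\right) \left(33731 + 20323\right) = 19917 \cdot 54054 = 1076593518$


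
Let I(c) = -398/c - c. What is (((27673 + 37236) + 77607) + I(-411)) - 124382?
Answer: 7622393/411 ≈ 18546.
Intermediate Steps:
I(c) = -c - 398/c
(((27673 + 37236) + 77607) + I(-411)) - 124382 = (((27673 + 37236) + 77607) + (-1*(-411) - 398/(-411))) - 124382 = ((64909 + 77607) + (411 - 398*(-1/411))) - 124382 = (142516 + (411 + 398/411)) - 124382 = (142516 + 169319/411) - 124382 = 58743395/411 - 124382 = 7622393/411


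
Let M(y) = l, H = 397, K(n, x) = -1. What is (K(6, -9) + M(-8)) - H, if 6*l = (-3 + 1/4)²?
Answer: -38087/96 ≈ -396.74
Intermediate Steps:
l = 121/96 (l = (-3 + 1/4)²/6 = (-3 + 1*(¼))²/6 = (-3 + ¼)²/6 = (-11/4)²/6 = (⅙)*(121/16) = 121/96 ≈ 1.2604)
M(y) = 121/96
(K(6, -9) + M(-8)) - H = (-1 + 121/96) - 1*397 = 25/96 - 397 = -38087/96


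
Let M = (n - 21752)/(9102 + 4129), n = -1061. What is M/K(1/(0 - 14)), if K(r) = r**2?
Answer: -4471348/13231 ≈ -337.94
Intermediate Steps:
M = -22813/13231 (M = (-1061 - 21752)/(9102 + 4129) = -22813/13231 ≈ -1.7242)
M/K(1/(0 - 14)) = -22813*(0 - 14)**2/13231 = -22813/(13231*((1/(-14))**2)) = -22813/(13231*((-1/14)**2)) = -22813/(13231*1/196) = -22813/13231*196 = -4471348/13231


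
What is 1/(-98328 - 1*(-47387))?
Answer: -1/50941 ≈ -1.9631e-5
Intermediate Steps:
1/(-98328 - 1*(-47387)) = 1/(-98328 + 47387) = 1/(-50941) = -1/50941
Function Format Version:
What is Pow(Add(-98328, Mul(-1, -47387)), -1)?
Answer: Rational(-1, 50941) ≈ -1.9631e-5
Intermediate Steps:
Pow(Add(-98328, Mul(-1, -47387)), -1) = Pow(Add(-98328, 47387), -1) = Pow(-50941, -1) = Rational(-1, 50941)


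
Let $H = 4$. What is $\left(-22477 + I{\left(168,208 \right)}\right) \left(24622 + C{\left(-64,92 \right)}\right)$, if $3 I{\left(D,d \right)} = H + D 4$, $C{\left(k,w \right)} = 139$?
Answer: $- \frac{1652920555}{3} \approx -5.5097 \cdot 10^{8}$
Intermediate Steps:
$I{\left(D,d \right)} = \frac{4}{3} + \frac{4 D}{3}$ ($I{\left(D,d \right)} = \frac{4 + D 4}{3} = \frac{4 + 4 D}{3} = \frac{4}{3} + \frac{4 D}{3}$)
$\left(-22477 + I{\left(168,208 \right)}\right) \left(24622 + C{\left(-64,92 \right)}\right) = \left(-22477 + \left(\frac{4}{3} + \frac{4}{3} \cdot 168\right)\right) \left(24622 + 139\right) = \left(-22477 + \left(\frac{4}{3} + 224\right)\right) 24761 = \left(-22477 + \frac{676}{3}\right) 24761 = \left(- \frac{66755}{3}\right) 24761 = - \frac{1652920555}{3}$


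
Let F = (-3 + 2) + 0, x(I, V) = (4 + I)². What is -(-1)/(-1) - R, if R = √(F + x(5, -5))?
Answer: -1 - 4*√5 ≈ -9.9443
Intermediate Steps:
F = -1 (F = -1 + 0 = -1)
R = 4*√5 (R = √(-1 + (4 + 5)²) = √(-1 + 9²) = √(-1 + 81) = √80 = 4*√5 ≈ 8.9443)
-(-1)/(-1) - R = -(-1)/(-1) - 4*√5 = -(-1)*(-1) - 4*√5 = -1*1 - 4*√5 = -1 - 4*√5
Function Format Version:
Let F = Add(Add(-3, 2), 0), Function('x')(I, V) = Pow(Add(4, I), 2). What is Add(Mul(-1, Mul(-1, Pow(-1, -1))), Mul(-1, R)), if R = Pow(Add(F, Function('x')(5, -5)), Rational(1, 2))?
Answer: Add(-1, Mul(-4, Pow(5, Rational(1, 2)))) ≈ -9.9443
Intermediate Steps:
F = -1 (F = Add(-1, 0) = -1)
R = Mul(4, Pow(5, Rational(1, 2))) (R = Pow(Add(-1, Pow(Add(4, 5), 2)), Rational(1, 2)) = Pow(Add(-1, Pow(9, 2)), Rational(1, 2)) = Pow(Add(-1, 81), Rational(1, 2)) = Pow(80, Rational(1, 2)) = Mul(4, Pow(5, Rational(1, 2))) ≈ 8.9443)
Add(Mul(-1, Mul(-1, Pow(-1, -1))), Mul(-1, R)) = Add(Mul(-1, Mul(-1, Pow(-1, -1))), Mul(-1, Mul(4, Pow(5, Rational(1, 2))))) = Add(Mul(-1, Mul(-1, -1)), Mul(-4, Pow(5, Rational(1, 2)))) = Add(Mul(-1, 1), Mul(-4, Pow(5, Rational(1, 2)))) = Add(-1, Mul(-4, Pow(5, Rational(1, 2))))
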